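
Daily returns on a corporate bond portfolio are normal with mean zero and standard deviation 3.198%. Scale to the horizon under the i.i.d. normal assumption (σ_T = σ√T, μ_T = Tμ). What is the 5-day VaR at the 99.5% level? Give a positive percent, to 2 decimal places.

At 99.5%, z = 2.576.
σ_{5d} = 3.198% × √5 = 7.151%.
VaR = 2.576 × 7.151% = 18.421%.

18.42%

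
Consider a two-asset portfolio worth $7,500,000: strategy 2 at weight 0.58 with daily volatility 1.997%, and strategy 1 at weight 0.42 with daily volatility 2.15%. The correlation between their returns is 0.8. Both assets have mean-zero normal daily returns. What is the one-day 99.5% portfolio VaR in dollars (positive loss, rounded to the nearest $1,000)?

$378,000

σ_p² = 0.58²·1.997² + 0.42²·2.15² + 2·0.8·0.58·0.42·1.997·2.15 = 3.8304 (%²).
σ_p = √3.8304 = 1.957%.
At 99.5%, z = 2.576.
VaR = 2.576 × 1.957% = 5.041%; on $7,500,000 that is $378,075.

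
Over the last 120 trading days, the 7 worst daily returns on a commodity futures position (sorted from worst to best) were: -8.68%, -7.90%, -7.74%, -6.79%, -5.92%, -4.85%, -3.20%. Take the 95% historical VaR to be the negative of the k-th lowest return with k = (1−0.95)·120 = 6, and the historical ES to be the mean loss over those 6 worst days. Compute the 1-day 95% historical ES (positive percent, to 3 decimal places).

6.980%

The 6 worst returns sum to -41.88%.
ES = −(-41.88%) / 6 = 6.98% ≈ 6.980%.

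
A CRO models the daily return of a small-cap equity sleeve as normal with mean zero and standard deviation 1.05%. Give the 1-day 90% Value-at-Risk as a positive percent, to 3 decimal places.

At 90% one-sided, z = 1.282.
VaR = z·σ = 1.282 × 1.05% = 1.346%.

1.346%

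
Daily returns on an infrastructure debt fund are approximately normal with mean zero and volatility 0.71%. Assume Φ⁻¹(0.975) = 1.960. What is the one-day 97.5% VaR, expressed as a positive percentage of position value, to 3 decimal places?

VaR = z·σ = 1.960 × 0.71% = 1.392%.

1.392%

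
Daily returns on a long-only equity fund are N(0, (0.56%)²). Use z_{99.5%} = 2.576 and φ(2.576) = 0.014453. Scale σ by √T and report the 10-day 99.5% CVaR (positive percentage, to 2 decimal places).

σ_{10d} = 0.56% × √10 = 1.771%.
ES multiplier = φ(z)/(1−α) = 0.014453/0.005 = 2.891.
ES = 1.771% × 2.891 = 5.120%.

5.12%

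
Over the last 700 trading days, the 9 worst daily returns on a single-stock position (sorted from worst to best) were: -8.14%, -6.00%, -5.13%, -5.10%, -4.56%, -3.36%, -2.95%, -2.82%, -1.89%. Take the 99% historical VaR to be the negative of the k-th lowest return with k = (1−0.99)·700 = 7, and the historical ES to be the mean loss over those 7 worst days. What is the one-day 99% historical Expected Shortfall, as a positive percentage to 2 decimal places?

5.03%

The 7 worst returns sum to -35.24%.
ES = −(-35.24%) / 7 = 5.0342…% ≈ 5.03%.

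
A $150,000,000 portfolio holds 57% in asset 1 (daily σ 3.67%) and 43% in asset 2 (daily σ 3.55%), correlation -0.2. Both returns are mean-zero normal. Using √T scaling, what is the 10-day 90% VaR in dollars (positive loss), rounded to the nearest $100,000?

σ_p = √(0.57²·3.67² + 0.43²·3.55² + 2·-0.2·0.57·0.43·3.67·3.55) = 2.330%.
σ_{10d} = 2.330% × √10 = 7.368%.
z(90%) = 1.282.
VaR = 1.282 × 7.368% = 9.446%; on $150,000,000 that is $14,169,000.

$14,200,000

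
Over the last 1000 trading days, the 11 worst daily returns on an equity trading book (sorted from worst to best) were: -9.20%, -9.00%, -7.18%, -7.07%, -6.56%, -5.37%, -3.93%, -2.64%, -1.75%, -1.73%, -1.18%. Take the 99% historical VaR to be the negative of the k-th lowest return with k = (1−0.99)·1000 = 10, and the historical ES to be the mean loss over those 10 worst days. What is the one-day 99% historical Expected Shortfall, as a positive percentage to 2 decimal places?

The 10 worst returns sum to -54.43%.
ES = −(-54.43%) / 10 = 5.443% ≈ 5.44%.

5.44%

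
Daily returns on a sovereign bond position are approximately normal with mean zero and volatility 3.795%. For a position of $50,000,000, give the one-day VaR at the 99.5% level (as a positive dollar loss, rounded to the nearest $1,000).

At 99.5% one-sided, z = 2.576.
VaR = z·σ = 2.576 × 3.795% = 9.776%.
On $50,000,000: 0.09776 × $50,000,000 = $4,888,000.

$4,888,000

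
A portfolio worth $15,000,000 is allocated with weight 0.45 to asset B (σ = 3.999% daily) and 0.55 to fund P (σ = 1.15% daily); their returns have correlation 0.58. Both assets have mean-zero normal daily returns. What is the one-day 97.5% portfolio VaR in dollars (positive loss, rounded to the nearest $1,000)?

σ_p² = 0.45²·3.999² + 0.55²·1.15² + 2·0.58·0.45·0.55·3.999·1.15 = 4.9588 (%²).
σ_p = √4.9588 = 2.227%.
At 97.5%, z = 1.960.
VaR = 1.960 × 2.227% = 4.365%; on $15,000,000 that is $654,750.

$655,000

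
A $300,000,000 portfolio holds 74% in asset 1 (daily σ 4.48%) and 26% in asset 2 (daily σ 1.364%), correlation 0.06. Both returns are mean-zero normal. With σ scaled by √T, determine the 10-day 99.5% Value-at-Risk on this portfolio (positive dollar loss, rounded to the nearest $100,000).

$82,000,000

σ_p = √(0.74²·4.48² + 0.26²·1.364² + 2·0.06·0.74·0.26·4.48·1.364) = 3.355%.
σ_{10d} = 3.355% × √10 = 10.609%.
z(99.5%) = 2.576.
VaR = 2.576 × 10.609% = 27.329%; on $300,000,000 that is $81,987,000.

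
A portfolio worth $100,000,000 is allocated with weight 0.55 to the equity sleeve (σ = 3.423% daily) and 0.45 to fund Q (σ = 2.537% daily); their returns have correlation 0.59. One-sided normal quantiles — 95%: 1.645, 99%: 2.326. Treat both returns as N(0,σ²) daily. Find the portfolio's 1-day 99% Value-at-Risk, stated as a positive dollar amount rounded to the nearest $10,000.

$6,320,000

σ_p² = 0.55²·3.423² + 0.45²·2.537² + 2·0.59·0.55·0.45·3.423·2.537 = 7.3839 (%²).
σ_p = √7.3839 = 2.717%.
VaR = 2.326 × 2.717% = 6.320%; on $100,000,000 that is $6,320,000.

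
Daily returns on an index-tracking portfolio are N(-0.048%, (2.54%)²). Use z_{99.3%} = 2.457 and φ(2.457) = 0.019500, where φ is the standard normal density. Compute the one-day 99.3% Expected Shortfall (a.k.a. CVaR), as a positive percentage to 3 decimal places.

Tail multiplier: φ(z)/(1−α) = 0.019500 / 0.007 = 2.786.
ES = −(-0.048%) + 2.54% × 2.786 = 7.124%.

7.124%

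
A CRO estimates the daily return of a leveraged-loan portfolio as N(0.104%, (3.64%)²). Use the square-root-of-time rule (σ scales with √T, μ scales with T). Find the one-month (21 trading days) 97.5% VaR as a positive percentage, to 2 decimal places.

At 97.5%, z = 1.960.
σ_{21d} = 3.64% × √21 = 16.681%; μ_{21d} = 21 × 0.104% = 2.184%.
VaR = −(2.184%) + 1.960 × 16.681% = 30.511%.

30.51%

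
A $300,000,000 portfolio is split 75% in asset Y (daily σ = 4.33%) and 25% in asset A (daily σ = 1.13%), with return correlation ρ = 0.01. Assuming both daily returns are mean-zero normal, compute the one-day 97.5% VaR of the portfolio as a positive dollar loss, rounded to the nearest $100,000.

$19,200,000

σ_p² = 0.75²·4.33² + 0.25²·1.13² + 2·0.01·0.75·0.25·4.33·1.13 = 10.6444 (%²).
σ_p = √10.6444 = 3.263%.
At 97.5%, z = 1.960.
VaR = 1.960 × 3.263% = 6.395%; on $300,000,000 that is $19,185,000.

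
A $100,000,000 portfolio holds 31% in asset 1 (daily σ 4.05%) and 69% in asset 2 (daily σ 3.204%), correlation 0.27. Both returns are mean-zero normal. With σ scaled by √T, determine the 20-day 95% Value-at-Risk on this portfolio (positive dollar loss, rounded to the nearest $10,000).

σ_p = √(0.31²·4.05² + 0.69²·3.204² + 2·0.27·0.31·0.69·4.05·3.204) = 2.822%.
σ_{20d} = 2.822% × √20 = 12.620%.
z(95%) = 1.645.
VaR = 1.645 × 12.620% = 20.760%; on $100,000,000 that is $20,760,000.

$20,760,000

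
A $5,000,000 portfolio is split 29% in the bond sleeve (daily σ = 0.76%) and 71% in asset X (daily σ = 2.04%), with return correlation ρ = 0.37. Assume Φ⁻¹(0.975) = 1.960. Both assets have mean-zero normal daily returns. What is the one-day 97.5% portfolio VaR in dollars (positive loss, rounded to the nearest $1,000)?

$151,000

σ_p² = 0.29²·0.76² + 0.71²·2.04² + 2·0.37·0.29·0.71·0.76·2.04 = 2.3827 (%²).
σ_p = √2.3827 = 1.544%.
VaR = 1.960 × 1.544% = 3.026%; on $5,000,000 that is $151,300.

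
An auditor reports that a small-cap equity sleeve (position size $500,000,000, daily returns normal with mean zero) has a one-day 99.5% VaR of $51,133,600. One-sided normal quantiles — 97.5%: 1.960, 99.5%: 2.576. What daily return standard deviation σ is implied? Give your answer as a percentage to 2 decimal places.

3.97%

VaR as a fraction: $51,133,600 / $500,000,000 = 10.227%.
σ = VaR / z = 10.227% / 2.576 = 3.970%.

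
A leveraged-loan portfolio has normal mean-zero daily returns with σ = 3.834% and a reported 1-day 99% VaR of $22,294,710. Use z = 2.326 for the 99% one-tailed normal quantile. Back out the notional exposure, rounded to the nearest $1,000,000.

VaR as a fraction of value: z·σ = 2.326 × 3.834% = 8.91788%.
Position = $22,294,710 / 0.0891788 = $250,000,000.

$250,000,000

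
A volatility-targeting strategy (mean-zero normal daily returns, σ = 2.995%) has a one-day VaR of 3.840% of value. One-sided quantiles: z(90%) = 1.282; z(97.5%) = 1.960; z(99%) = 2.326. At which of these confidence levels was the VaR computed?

Implied z = VaR/σ = 3.840 / 2.995 = 1.282.
This matches z(90%) = 1.282.

90%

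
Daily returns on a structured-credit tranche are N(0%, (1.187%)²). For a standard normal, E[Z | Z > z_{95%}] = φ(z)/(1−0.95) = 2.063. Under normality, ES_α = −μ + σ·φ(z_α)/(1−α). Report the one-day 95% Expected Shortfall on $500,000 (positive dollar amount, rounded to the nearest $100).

$12,200

ES = 1.187% × 2.063 = 2.449%.
On $500,000: 0.02449 × $500,000 = $12,245.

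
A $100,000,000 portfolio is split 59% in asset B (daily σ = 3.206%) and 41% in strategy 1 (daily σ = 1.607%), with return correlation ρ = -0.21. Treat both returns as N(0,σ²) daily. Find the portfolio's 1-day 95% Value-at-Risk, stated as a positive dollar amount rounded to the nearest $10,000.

σ_p² = 0.59²·3.206² + 0.41²·1.607² + 2·-0.21·0.59·0.41·3.206·1.607 = 3.4886 (%²).
σ_p = √3.4886 = 1.868%.
At 95%, z = 1.645.
VaR = 1.645 × 1.868% = 3.073%; on $100,000,000 that is $3,073,000.

$3,070,000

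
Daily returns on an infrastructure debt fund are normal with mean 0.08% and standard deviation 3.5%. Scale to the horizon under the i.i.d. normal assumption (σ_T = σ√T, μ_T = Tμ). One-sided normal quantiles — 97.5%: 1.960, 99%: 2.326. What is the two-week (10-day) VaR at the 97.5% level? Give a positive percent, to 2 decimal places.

σ_{10d} = 3.5% × √10 = 11.068%; μ_{10d} = 10 × 0.08% = 0.800%.
VaR = −(0.800%) + 1.960 × 11.068% = 20.893%.

20.89%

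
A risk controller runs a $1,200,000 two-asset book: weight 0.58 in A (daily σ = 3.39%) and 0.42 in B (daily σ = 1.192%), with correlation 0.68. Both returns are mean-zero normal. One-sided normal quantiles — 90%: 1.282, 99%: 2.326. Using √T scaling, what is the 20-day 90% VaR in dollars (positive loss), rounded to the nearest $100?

$160,700

σ_p = √(0.58²·3.39² + 0.42²·1.192² + 2·0.68·0.58·0.42·3.39·1.192) = 2.336%.
σ_{20d} = 2.336% × √20 = 10.447%.
VaR = 1.282 × 10.447% = 13.393%; on $1,200,000 that is $160,716.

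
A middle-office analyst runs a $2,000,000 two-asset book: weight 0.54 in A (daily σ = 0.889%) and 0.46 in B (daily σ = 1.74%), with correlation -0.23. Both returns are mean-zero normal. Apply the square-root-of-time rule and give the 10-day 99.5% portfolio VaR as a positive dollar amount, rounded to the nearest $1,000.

σ_p = √(0.54²·0.889² + 0.46²·1.74² + 2·-0.23·0.54·0.46·0.889·1.74) = 0.833%.
σ_{10d} = 0.833% × √10 = 2.634%.
z(99.5%) = 2.576.
VaR = 2.576 × 2.634% = 6.785%; on $2,000,000 that is $135,700.

$136,000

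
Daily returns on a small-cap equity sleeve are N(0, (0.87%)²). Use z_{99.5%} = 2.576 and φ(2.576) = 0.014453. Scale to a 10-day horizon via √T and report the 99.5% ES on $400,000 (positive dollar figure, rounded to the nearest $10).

$31,810

σ_{10d} = 0.87% × √10 = 2.751%.
ES multiplier = φ(z)/(1−α) = 0.014453/0.005 = 2.891.
ES = 2.751% × 2.891 = 7.953%; on $400,000: $31,812.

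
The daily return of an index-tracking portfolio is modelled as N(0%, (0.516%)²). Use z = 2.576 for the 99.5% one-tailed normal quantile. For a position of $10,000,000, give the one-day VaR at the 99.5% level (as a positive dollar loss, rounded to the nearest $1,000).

$133,000

VaR = z·σ = 2.576 × 0.516% = 1.329%.
On $10,000,000: 0.01329 × $10,000,000 = $132,900.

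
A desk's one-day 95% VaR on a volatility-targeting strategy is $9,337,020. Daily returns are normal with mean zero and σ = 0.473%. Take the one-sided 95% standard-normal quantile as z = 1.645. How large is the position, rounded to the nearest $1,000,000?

VaR as a fraction of value: z·σ = 1.645 × 0.473% = 0.778085%.
Position = $9,337,020 / 0.00778085 = $1,200,000,000.

$1,200,000,000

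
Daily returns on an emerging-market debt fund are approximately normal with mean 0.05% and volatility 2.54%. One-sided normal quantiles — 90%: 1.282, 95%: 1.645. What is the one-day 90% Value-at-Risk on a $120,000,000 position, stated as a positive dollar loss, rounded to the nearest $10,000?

$3,850,000

VaR = −μ + z·σ = −(0.05%) + 1.282 × 2.54% = 3.206%.
On $120,000,000: 0.03206 × $120,000,000 = $3,847,200.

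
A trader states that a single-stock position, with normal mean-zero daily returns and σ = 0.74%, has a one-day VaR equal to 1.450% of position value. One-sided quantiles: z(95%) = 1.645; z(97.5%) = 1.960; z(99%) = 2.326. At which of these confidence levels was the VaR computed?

Implied z = VaR/σ = 1.450 / 0.74 = 1.959.
This matches z(97.5%) = 1.960.

97.5%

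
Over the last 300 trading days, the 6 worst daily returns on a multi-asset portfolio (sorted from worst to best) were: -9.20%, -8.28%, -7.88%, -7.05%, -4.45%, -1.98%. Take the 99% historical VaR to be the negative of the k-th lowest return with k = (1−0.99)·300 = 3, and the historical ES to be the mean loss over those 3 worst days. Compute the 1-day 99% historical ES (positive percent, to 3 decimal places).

The 3 worst returns sum to -25.36%.
ES = −(-25.36%) / 3 = 8.4533…% ≈ 8.453%.

8.453%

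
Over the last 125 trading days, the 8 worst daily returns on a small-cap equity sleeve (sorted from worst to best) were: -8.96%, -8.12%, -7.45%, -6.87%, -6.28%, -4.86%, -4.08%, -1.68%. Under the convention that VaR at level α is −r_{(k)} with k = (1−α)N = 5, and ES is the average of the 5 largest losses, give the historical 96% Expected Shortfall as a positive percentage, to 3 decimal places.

The 5 worst returns sum to -37.68%.
ES = −(-37.68%) / 5 = 7.536%.

7.536%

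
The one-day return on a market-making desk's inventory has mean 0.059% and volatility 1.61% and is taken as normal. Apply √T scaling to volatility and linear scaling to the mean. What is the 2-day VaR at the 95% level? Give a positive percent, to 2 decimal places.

At 95%, z = 1.645.
σ_{2d} = 1.61% × √2 = 2.277%; μ_{2d} = 2 × 0.059% = 0.118%.
VaR = −(0.118%) + 1.645 × 2.277% = 3.628%.

3.63%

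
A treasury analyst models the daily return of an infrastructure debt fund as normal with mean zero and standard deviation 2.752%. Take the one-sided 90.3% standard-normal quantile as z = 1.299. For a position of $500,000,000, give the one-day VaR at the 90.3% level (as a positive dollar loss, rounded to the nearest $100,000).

$17,900,000

VaR = z·σ = 1.299 × 2.752% = 3.575%.
On $500,000,000: 0.03575 × $500,000,000 = $17,875,000.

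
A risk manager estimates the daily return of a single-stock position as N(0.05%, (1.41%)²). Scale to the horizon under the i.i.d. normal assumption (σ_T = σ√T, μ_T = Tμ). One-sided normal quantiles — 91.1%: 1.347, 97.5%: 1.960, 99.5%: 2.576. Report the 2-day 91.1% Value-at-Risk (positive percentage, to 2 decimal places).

σ_{2d} = 1.41% × √2 = 1.994%; μ_{2d} = 2 × 0.05% = 0.100%.
VaR = −(0.100%) + 1.347 × 1.994% = 2.586%.

2.59%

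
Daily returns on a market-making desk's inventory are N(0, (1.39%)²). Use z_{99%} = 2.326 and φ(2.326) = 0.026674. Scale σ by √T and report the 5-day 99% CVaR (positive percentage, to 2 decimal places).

8.29%

σ_{5d} = 1.39% × √5 = 3.108%.
ES multiplier = φ(z)/(1−α) = 0.026674/0.01 = 2.667.
ES = 3.108% × 2.667 = 8.289%.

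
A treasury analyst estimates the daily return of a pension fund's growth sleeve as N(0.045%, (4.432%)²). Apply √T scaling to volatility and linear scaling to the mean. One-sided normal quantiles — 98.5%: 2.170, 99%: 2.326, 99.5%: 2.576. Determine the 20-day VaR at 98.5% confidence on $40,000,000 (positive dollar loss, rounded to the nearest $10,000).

σ_{20d} = 4.432% × √20 = 19.821%; μ_{20d} = 20 × 0.045% = 0.900%.
VaR = −(0.900%) + 2.170 × 19.821% = 42.112%.
On $40,000,000: 0.42112 × $40,000,000 = $16,844,800.

$16,840,000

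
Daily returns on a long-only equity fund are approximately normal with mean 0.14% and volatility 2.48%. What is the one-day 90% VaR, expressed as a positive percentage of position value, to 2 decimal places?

At 90% one-sided, z = 1.282.
VaR = −μ + z·σ = −(0.14%) + 1.282 × 2.48% = 3.039%.

3.04%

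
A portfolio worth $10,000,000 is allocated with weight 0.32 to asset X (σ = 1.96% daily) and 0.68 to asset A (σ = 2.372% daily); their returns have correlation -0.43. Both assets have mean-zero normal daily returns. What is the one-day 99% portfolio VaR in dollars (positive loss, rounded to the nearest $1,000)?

σ_p² = 0.32²·1.96² + 0.68²·2.372² + 2·-0.43·0.32·0.68·1.96·2.372 = 2.1250 (%²).
σ_p = √2.1250 = 1.458%.
At 99%, z = 2.326.
VaR = 2.326 × 1.458% = 3.391%; on $10,000,000 that is $339,100.

$339,000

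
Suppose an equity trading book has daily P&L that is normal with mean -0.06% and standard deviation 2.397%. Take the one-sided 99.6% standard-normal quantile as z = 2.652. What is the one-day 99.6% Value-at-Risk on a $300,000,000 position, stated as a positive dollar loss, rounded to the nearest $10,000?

$19,250,000

VaR = −μ + z·σ = −(-0.06%) + 2.652 × 2.397% = 6.417%.
On $300,000,000: 0.06417 × $300,000,000 = $19,251,000.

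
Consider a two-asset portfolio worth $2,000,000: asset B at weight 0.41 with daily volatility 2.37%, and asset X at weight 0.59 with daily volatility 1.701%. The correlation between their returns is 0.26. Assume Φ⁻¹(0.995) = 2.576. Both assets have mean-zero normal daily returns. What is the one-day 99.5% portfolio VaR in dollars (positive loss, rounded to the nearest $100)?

σ_p² = 0.41²·2.37² + 0.59²·1.701² + 2·0.26·0.41·0.59·2.37·1.701 = 2.4585 (%²).
σ_p = √2.4585 = 1.568%.
VaR = 2.576 × 1.568% = 4.039%; on $2,000,000 that is $80,780.

$80,800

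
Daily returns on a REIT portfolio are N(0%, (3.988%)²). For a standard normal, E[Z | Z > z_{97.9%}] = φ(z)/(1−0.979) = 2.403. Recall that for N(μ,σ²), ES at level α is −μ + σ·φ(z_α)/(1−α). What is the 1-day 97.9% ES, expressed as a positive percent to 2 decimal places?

ES = 3.988% × 2.403 = 9.583%.

9.58%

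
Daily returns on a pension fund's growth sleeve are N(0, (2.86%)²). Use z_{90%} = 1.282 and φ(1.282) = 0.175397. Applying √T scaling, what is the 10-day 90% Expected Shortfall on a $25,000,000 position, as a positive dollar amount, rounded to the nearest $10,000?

σ_{10d} = 2.86% × √10 = 9.044%.
ES multiplier = φ(z)/(1−α) = 0.175397/0.1 = 1.754.
ES = 9.044% × 1.754 = 15.863%; on $25,000,000: $3,965,750.

$3,970,000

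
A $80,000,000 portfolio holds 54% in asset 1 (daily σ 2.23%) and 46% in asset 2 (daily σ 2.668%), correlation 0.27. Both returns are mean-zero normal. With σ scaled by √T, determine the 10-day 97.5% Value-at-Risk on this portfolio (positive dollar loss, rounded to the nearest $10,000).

σ_p = √(0.54²·2.23² + 0.46²·2.668² + 2·0.27·0.54·0.46·2.23·2.668) = 1.938%.
σ_{10d} = 1.938% × √10 = 6.128%.
z(97.5%) = 1.960.
VaR = 1.960 × 6.128% = 12.011%; on $80,000,000 that is $9,608,800.

$9,610,000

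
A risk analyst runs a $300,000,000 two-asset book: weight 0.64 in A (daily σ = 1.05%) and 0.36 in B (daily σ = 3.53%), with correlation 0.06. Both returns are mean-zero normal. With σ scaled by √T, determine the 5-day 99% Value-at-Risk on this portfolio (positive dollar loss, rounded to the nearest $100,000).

$23,000,000

σ_p = √(0.64²·1.05² + 0.36²·3.53² + 2·0.06·0.64·0.36·1.05·3.53) = 1.473%.
σ_{5d} = 1.473% × √5 = 3.294%.
z(99%) = 2.326.
VaR = 2.326 × 3.294% = 7.662%; on $300,000,000 that is $22,986,000.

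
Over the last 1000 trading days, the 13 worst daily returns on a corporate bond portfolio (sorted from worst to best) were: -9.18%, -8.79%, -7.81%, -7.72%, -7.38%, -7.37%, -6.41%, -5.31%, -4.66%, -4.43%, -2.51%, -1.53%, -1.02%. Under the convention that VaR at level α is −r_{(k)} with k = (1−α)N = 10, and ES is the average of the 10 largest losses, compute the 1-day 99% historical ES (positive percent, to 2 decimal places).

6.91%

The 10 worst returns sum to -69.06%.
ES = −(-69.06%) / 10 = 6.906% ≈ 6.91%.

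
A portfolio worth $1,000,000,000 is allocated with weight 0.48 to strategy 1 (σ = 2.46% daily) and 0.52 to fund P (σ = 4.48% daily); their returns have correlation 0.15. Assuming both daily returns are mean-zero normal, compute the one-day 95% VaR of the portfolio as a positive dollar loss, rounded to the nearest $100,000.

$45,500,000

σ_p² = 0.48²·2.46² + 0.52²·4.48² + 2·0.15·0.48·0.52·2.46·4.48 = 7.6466 (%²).
σ_p = √7.6466 = 2.765%.
At 95%, z = 1.645.
VaR = 1.645 × 2.765% = 4.548%; on $1,000,000,000 that is $45,480,000.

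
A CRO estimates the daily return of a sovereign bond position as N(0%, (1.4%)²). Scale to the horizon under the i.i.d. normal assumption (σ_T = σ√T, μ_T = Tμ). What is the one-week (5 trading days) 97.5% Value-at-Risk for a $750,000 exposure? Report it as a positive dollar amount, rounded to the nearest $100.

$46,000

At 97.5%, z = 1.960.
σ_{5d} = 1.4% × √5 = 3.130%.
VaR = 1.960 × 3.130% = 6.135%.
On $750,000: 0.06135 × $750,000 = $46,012.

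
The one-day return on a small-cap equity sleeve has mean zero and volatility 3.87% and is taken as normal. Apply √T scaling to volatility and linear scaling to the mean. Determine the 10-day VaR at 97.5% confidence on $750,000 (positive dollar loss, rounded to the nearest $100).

$179,900

At 97.5%, z = 1.960.
σ_{10d} = 3.87% × √10 = 12.238%.
VaR = 1.960 × 12.238% = 23.986%.
On $750,000: 0.23986 × $750,000 = $179,895.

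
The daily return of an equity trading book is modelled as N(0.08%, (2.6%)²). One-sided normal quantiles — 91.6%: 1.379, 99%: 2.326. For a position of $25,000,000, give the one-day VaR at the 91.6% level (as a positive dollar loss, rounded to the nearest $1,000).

VaR = −μ + z·σ = −(0.08%) + 1.379 × 2.6% = 3.505%.
On $25,000,000: 0.03505 × $25,000,000 = $876,250.

$876,000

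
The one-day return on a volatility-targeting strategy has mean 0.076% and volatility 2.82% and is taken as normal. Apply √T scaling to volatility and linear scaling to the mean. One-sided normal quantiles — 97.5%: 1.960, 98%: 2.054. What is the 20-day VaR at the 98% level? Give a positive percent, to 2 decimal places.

24.38%

σ_{20d} = 2.82% × √20 = 12.611%; μ_{20d} = 20 × 0.076% = 1.520%.
VaR = −(1.520%) + 2.054 × 12.611% = 24.383%.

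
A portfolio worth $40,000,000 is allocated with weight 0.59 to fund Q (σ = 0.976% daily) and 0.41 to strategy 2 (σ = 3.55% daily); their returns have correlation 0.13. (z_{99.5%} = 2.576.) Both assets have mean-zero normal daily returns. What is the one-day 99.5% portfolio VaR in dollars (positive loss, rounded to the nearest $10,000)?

$1,680,000

σ_p² = 0.59²·0.976² + 0.41²·3.55² + 2·0.13·0.59·0.41·0.976·3.55 = 2.6680 (%²).
σ_p = √2.6680 = 1.633%.
VaR = 2.576 × 1.633% = 4.207%; on $40,000,000 that is $1,682,800.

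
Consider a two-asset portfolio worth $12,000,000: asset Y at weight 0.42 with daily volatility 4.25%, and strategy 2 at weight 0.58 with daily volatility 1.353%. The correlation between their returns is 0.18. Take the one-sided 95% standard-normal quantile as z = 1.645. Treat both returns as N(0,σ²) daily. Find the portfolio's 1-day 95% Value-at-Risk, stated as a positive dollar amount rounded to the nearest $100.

σ_p² = 0.42²·4.25² + 0.58²·1.353² + 2·0.18·0.42·0.58·4.25·1.353 = 4.3063 (%²).
σ_p = √4.3063 = 2.075%.
VaR = 1.645 × 2.075% = 3.413%; on $12,000,000 that is $409,560.

$409,600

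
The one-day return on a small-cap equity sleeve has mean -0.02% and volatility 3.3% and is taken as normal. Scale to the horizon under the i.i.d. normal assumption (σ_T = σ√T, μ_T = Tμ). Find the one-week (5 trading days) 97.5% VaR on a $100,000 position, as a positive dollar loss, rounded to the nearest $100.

At 97.5%, z = 1.960.
σ_{5d} = 3.3% × √5 = 7.379%; μ_{5d} = 5 × -0.02% = -0.100%.
VaR = −(-0.100%) + 1.960 × 7.379% = 14.563%.
On $100,000: 0.14563 × $100,000 = $14,563.

$14,600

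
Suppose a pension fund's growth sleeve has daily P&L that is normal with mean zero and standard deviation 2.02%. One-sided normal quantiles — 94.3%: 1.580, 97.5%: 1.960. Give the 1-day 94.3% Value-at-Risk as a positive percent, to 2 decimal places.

VaR = z·σ = 1.580 × 2.02% = 3.192%.

3.19%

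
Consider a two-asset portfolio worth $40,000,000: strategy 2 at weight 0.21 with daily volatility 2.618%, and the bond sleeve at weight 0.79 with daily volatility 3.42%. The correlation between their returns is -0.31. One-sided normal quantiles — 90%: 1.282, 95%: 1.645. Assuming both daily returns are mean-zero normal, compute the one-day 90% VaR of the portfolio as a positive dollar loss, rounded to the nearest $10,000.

$1,330,000

σ_p² = 0.21²·2.618² + 0.79²·3.42² + 2·-0.31·0.21·0.79·2.618·3.42 = 6.6810 (%²).
σ_p = √6.6810 = 2.585%.
VaR = 1.282 × 2.585% = 3.314%; on $40,000,000 that is $1,325,600.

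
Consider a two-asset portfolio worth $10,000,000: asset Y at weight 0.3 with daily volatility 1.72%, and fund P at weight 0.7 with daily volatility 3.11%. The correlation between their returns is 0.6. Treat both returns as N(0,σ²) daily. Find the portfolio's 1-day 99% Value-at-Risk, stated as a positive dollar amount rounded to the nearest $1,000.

σ_p² = 0.3²·1.72² + 0.7²·3.11² + 2·0.6·0.3·0.7·1.72·3.11 = 6.3536 (%²).
σ_p = √6.3536 = 2.521%.
At 99%, z = 2.326.
VaR = 2.326 × 2.521% = 5.864%; on $10,000,000 that is $586,400.

$586,000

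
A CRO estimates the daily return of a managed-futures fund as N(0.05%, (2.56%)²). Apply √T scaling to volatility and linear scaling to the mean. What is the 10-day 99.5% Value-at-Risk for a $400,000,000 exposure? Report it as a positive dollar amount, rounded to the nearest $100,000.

$81,400,000

At 99.5%, z = 2.576.
σ_{10d} = 2.56% × √10 = 8.095%; μ_{10d} = 10 × 0.05% = 0.500%.
VaR = −(0.500%) + 2.576 × 8.095% = 20.353%.
On $400,000,000: 0.20353 × $400,000,000 = $81,412,000.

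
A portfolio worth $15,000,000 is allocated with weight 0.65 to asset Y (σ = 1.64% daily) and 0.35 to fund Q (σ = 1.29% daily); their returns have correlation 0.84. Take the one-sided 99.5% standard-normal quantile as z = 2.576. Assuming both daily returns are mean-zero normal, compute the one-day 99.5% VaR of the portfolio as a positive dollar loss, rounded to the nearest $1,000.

σ_p² = 0.65²·1.64² + 0.35²·1.29² + 2·0.84·0.65·0.35·1.64·1.29 = 2.1488 (%²).
σ_p = √2.1488 = 1.466%.
VaR = 2.576 × 1.466% = 3.776%; on $15,000,000 that is $566,400.

$566,000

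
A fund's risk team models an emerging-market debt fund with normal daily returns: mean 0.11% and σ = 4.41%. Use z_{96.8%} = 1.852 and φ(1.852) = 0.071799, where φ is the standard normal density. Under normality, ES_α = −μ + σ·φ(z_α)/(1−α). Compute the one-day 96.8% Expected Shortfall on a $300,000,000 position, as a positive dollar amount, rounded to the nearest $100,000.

Tail multiplier: φ(z)/(1−α) = 0.071799 / 0.032 = 2.244.
ES = −(0.11%) + 4.41% × 2.244 = 9.786%.
On $300,000,000: 0.09786 × $300,000,000 = $29,358,000.

$29,400,000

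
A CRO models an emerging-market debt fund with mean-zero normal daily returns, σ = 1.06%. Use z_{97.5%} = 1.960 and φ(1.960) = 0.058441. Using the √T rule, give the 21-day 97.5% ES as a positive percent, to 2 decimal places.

11.36%

σ_{21d} = 1.06% × √21 = 4.858%.
ES multiplier = φ(z)/(1−α) = 0.058441/0.025 = 2.338.
ES = 4.858% × 2.338 = 11.358%.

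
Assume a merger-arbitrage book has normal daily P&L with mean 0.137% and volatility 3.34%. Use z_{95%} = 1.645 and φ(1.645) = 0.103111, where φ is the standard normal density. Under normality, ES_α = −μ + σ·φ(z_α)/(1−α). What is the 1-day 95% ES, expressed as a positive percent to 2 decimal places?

6.75%

Tail multiplier: φ(z)/(1−α) = 0.103111 / 0.05 = 2.062.
ES = −(0.137%) + 3.34% × 2.062 = 6.750%.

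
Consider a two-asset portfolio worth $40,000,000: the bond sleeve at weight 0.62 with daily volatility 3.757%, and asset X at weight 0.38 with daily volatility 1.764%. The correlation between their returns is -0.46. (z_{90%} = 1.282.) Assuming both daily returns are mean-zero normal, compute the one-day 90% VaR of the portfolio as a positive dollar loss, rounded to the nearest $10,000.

σ_p² = 0.62²·3.757² + 0.38²·1.764² + 2·-0.46·0.62·0.38·3.757·1.764 = 4.4387 (%²).
σ_p = √4.4387 = 2.107%.
VaR = 1.282 × 2.107% = 2.701%; on $40,000,000 that is $1,080,400.

$1,080,000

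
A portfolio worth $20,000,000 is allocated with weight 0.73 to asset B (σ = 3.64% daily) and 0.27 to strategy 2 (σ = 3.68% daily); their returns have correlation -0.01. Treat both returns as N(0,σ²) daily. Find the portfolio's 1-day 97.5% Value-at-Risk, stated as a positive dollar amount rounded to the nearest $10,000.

σ_p² = 0.73²·3.64² + 0.27²·3.68² + 2·-0.01·0.73·0.27·3.64·3.68 = 7.9951 (%²).
σ_p = √7.9951 = 2.828%.
At 97.5%, z = 1.960.
VaR = 1.960 × 2.828% = 5.543%; on $20,000,000 that is $1,108,600.

$1,110,000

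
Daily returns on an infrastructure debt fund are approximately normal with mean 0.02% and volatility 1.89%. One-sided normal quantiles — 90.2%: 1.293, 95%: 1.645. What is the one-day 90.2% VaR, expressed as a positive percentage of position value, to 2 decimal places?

VaR = −μ + z·σ = −(0.02%) + 1.293 × 1.89% = 2.424%.

2.42%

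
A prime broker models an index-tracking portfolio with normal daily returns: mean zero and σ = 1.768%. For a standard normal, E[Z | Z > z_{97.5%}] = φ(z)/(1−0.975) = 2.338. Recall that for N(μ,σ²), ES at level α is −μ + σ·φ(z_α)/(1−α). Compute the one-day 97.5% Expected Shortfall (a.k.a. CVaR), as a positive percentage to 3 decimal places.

4.134%

ES = 1.768% × 2.338 = 4.134%.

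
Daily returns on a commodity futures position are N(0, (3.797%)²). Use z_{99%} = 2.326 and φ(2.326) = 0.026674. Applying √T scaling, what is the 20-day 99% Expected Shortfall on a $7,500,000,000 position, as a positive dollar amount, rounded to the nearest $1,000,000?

$3,397,000,000

σ_{20d} = 3.797% × √20 = 16.981%.
ES multiplier = φ(z)/(1−α) = 0.026674/0.01 = 2.667.
ES = 16.981% × 2.667 = 45.288%; on $7,500,000,000: $3,396,600,000.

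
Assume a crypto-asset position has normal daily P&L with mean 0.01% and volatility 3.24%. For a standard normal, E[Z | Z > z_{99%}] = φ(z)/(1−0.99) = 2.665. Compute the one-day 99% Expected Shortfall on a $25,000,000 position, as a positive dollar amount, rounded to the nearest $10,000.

ES = −(0.01%) + 3.24% × 2.665 = 8.625%.
On $25,000,000: 0.08625 × $25,000,000 = $2,156,250.

$2,160,000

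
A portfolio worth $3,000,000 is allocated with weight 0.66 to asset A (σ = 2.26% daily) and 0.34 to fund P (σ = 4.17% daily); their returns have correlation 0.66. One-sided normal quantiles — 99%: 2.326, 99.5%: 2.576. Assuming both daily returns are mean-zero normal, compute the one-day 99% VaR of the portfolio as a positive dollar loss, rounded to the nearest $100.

$185,000

σ_p² = 0.66²·2.26² + 0.34²·4.17² + 2·0.66·0.66·0.34·2.26·4.17 = 7.0266 (%²).
σ_p = √7.0266 = 2.651%.
VaR = 2.326 × 2.651% = 6.166%; on $3,000,000 that is $184,980.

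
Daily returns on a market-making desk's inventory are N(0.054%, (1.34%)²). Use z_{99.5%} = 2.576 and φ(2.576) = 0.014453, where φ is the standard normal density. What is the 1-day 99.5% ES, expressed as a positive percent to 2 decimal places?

3.82%

Tail multiplier: φ(z)/(1−α) = 0.014453 / 0.005 = 2.891.
ES = −(0.054%) + 1.34% × 2.891 = 3.820%.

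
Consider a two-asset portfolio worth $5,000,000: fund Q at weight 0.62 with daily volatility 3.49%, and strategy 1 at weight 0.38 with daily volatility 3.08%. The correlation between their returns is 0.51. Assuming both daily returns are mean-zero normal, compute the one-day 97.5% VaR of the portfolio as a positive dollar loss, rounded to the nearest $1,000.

$288,000

σ_p² = 0.62²·3.49² + 0.38²·3.08² + 2·0.51·0.62·0.38·3.49·3.08 = 8.6350 (%²).
σ_p = √8.6350 = 2.939%.
At 97.5%, z = 1.960.
VaR = 1.960 × 2.939% = 5.760%; on $5,000,000 that is $288,000.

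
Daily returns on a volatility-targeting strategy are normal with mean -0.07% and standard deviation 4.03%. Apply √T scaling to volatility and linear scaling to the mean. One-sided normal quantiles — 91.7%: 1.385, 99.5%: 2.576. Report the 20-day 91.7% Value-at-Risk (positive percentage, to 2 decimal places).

26.36%

σ_{20d} = 4.03% × √20 = 18.023%; μ_{20d} = 20 × -0.07% = -1.400%.
VaR = −(-1.400%) + 1.385 × 18.023% = 26.362%.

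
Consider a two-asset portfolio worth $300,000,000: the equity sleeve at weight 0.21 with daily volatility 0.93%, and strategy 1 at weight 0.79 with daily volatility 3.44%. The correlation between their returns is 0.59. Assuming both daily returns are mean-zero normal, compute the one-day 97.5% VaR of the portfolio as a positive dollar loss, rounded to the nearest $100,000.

σ_p² = 0.21²·0.93² + 0.79²·3.44² + 2·0.59·0.21·0.79·0.93·3.44 = 8.0498 (%²).
σ_p = √8.0498 = 2.837%.
At 97.5%, z = 1.960.
VaR = 1.960 × 2.837% = 5.561%; on $300,000,000 that is $16,683,000.

$16,700,000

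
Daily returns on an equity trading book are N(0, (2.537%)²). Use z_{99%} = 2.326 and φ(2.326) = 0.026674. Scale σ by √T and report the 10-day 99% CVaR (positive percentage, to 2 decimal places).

σ_{10d} = 2.537% × √10 = 8.023%.
ES multiplier = φ(z)/(1−α) = 0.026674/0.01 = 2.667.
ES = 8.023% × 2.667 = 21.397%.

21.40%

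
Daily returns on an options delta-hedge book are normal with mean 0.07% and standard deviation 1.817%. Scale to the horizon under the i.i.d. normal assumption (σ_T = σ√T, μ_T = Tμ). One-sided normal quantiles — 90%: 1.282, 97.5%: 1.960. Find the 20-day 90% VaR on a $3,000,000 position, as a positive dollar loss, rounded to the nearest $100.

$270,500

σ_{20d} = 1.817% × √20 = 8.126%; μ_{20d} = 20 × 0.07% = 1.400%.
VaR = −(1.400%) + 1.282 × 8.126% = 9.018%.
On $3,000,000: 0.09018 × $3,000,000 = $270,540.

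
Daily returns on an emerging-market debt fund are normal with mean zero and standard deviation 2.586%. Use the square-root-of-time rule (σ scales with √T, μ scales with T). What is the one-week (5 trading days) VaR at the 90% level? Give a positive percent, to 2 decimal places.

7.41%

At 90%, z = 1.282.
σ_{5d} = 2.586% × √5 = 5.782%.
VaR = 1.282 × 5.782% = 7.413%.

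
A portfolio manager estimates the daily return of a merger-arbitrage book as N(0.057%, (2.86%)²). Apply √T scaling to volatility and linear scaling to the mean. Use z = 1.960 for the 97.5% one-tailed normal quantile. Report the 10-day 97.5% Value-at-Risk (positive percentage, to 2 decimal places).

σ_{10d} = 2.86% × √10 = 9.044%; μ_{10d} = 10 × 0.057% = 0.570%.
VaR = −(0.570%) + 1.960 × 9.044% = 17.156%.

17.16%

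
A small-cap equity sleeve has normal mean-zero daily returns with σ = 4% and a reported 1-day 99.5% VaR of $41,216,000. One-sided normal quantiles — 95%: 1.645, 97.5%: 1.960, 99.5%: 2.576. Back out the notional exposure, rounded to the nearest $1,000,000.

$400,000,000

VaR as a fraction of value: z·σ = 2.576 × 4% = 10.304%.
Position = $41,216,000 / 0.10304 = $400,000,000.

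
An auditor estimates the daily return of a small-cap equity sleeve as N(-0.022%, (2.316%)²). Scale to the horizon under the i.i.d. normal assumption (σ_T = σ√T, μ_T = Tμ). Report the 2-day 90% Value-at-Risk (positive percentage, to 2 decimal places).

4.24%

At 90%, z = 1.282.
σ_{2d} = 2.316% × √2 = 3.275%; μ_{2d} = 2 × -0.022% = -0.044%.
VaR = −(-0.044%) + 1.282 × 3.275% = 4.243%.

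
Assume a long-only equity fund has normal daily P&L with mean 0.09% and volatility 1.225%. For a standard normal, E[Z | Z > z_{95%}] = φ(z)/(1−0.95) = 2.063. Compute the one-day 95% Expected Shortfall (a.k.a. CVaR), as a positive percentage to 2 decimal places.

ES = −(0.09%) + 1.225% × 2.063 = 2.437%.

2.44%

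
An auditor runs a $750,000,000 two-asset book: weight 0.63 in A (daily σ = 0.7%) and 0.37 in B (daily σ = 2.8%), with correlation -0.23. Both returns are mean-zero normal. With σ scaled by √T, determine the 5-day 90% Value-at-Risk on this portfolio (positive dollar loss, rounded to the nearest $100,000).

$22,100,000

σ_p = √(0.63²·0.7² + 0.37²·2.8² + 2·-0.23·0.63·0.37·0.7·2.8) = 1.028%.
σ_{5d} = 1.028% × √5 = 2.299%.
z(90%) = 1.282.
VaR = 1.282 × 2.299% = 2.947%; on $750,000,000 that is $22,102,500.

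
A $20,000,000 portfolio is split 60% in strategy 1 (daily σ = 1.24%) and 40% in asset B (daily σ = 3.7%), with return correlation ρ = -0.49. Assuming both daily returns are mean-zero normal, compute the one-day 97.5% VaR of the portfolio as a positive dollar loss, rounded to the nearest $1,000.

σ_p² = 0.6²·1.24² + 0.4²·3.7² + 2·-0.49·0.6·0.4·1.24·3.7 = 1.6648 (%²).
σ_p = √1.6648 = 1.290%.
At 97.5%, z = 1.960.
VaR = 1.960 × 1.290% = 2.528%; on $20,000,000 that is $505,600.

$506,000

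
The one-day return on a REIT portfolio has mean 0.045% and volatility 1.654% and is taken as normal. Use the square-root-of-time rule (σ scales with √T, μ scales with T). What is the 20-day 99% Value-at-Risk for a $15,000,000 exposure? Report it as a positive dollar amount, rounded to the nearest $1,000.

At 99%, z = 2.326.
σ_{20d} = 1.654% × √20 = 7.397%; μ_{20d} = 20 × 0.045% = 0.900%.
VaR = −(0.900%) + 2.326 × 7.397% = 16.305%.
On $15,000,000: 0.16305 × $15,000,000 = $2,445,750.

$2,446,000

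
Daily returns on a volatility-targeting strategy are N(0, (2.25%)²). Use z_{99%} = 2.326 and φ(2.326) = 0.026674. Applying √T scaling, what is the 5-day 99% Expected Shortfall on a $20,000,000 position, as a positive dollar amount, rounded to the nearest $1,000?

$2,684,000

σ_{5d} = 2.25% × √5 = 5.031%.
ES multiplier = φ(z)/(1−α) = 0.026674/0.01 = 2.667.
ES = 5.031% × 2.667 = 13.418%; on $20,000,000: $2,683,600.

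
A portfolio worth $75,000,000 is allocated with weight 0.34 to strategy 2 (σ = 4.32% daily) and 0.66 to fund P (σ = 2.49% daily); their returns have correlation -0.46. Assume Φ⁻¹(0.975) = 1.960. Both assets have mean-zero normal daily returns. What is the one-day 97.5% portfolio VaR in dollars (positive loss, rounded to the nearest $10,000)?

σ_p² = 0.34²·4.32² + 0.66²·2.49² + 2·-0.46·0.34·0.66·4.32·2.49 = 2.6374 (%²).
σ_p = √2.6374 = 1.624%.
VaR = 1.960 × 1.624% = 3.183%; on $75,000,000 that is $2,387,250.

$2,390,000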